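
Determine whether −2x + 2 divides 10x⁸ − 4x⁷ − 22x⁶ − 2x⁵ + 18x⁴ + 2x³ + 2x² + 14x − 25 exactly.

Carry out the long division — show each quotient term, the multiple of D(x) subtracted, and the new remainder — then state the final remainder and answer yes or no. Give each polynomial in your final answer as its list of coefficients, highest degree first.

R = [-7], so D(x) is not a factor of P(x). no

Step 1: lead(10x⁸ − 4x⁷ − 22x⁶ − 2x⁵ + 18x⁴ + 2x³ + 2x² + 14x − 25) ÷ lead(D) = 10x⁸ ÷ −2x = −5x⁷. Subtract (−5x⁷)·D = 10x⁸ − 10x⁷. Remainder: 6x⁷ − 22x⁶ − 2x⁵ + 18x⁴ + 2x³ + 2x² + 14x − 25.
Step 2: lead(6x⁷ − 22x⁶ − 2x⁵ + 18x⁴ + 2x³ + 2x² + 14x − 25) ÷ lead(D) = 6x⁷ ÷ −2x = −3x⁶. Subtract (−3x⁶)·D = 6x⁷ − 6x⁶. Remainder: −16x⁶ − 2x⁵ + 18x⁴ + 2x³ + 2x² + 14x − 25.
Step 3: lead(−16x⁶ − 2x⁵ + 18x⁴ + 2x³ + 2x² + 14x − 25) ÷ lead(D) = −16x⁶ ÷ −2x = 8x⁵. Subtract (8x⁵)·D = −16x⁶ + 16x⁵. Remainder: −18x⁵ + 18x⁴ + 2x³ + 2x² + 14x − 25.
Step 4: lead(−18x⁵ + 18x⁴ + 2x³ + 2x² + 14x − 25) ÷ lead(D) = −18x⁵ ÷ −2x = 9x⁴. Subtract (9x⁴)·D = −18x⁵ + 18x⁴. Remainder: 2x³ + 2x² + 14x − 25.
Step 5: lead(2x³ + 2x² + 14x − 25) ÷ lead(D) = 2x³ ÷ −2x = −x². Subtract (−x²)·D = 2x³ − 2x². Remainder: 4x² + 14x − 25.
Step 6: lead(4x² + 14x − 25) ÷ lead(D) = 4x² ÷ −2x = −2x. Subtract (−2x)·D = 4x² − 4x. Remainder: 18x − 25.
Step 7: lead(18x − 25) ÷ lead(D) = 18x ÷ −2x = −9. Subtract (−9)·D = 18x − 18. Remainder: −7.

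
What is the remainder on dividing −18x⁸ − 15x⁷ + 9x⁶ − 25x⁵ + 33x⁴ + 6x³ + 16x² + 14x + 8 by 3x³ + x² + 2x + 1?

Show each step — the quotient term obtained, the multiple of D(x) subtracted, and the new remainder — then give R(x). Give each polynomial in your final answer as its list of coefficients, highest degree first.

R = [4, 3, 7]

Step 1: lead(−18x⁸ − 15x⁷ + 9x⁶ − 25x⁵ + 33x⁴ + 6x³ + 16x² + 14x + 8) ÷ lead(D) = −18x⁸ ÷ 3x³ = −6x⁵. Subtract (−6x⁵)·D = −18x⁸ − 6x⁷ − 12x⁶ − 6x⁵. Remainder: −9x⁷ + 21x⁶ − 19x⁵ + 33x⁴ + 6x³ + 16x² + 14x + 8.
Step 2: lead(−9x⁷ + 21x⁶ − 19x⁵ + 33x⁴ + 6x³ + 16x² + 14x + 8) ÷ lead(D) = −9x⁷ ÷ 3x³ = −3x⁴. Subtract (−3x⁴)·D = −9x⁷ − 3x⁶ − 6x⁵ − 3x⁴. Remainder: 24x⁶ − 13x⁵ + 36x⁴ + 6x³ + 16x² + 14x + 8.
Step 3: lead(24x⁶ − 13x⁵ + 36x⁴ + 6x³ + 16x² + 14x + 8) ÷ lead(D) = 24x⁶ ÷ 3x³ = 8x³. Subtract (8x³)·D = 24x⁶ + 8x⁵ + 16x⁴ + 8x³. Remainder: −21x⁵ + 20x⁴ − 2x³ + 16x² + 14x + 8.
Step 4: lead(−21x⁵ + 20x⁴ − 2x³ + 16x² + 14x + 8) ÷ lead(D) = −21x⁵ ÷ 3x³ = −7x². Subtract (−7x²)·D = −21x⁵ − 7x⁴ − 14x³ − 7x². Remainder: 27x⁴ + 12x³ + 23x² + 14x + 8.
Step 5: lead(27x⁴ + 12x³ + 23x² + 14x + 8) ÷ lead(D) = 27x⁴ ÷ 3x³ = 9x. Subtract (9x)·D = 27x⁴ + 9x³ + 18x² + 9x. Remainder: 3x³ + 5x² + 5x + 8.
Step 6: lead(3x³ + 5x² + 5x + 8) ÷ lead(D) = 3x³ ÷ 3x³ = 1. Subtract (1)·D = 3x³ + x² + 2x + 1. Remainder: 4x² + 3x + 7.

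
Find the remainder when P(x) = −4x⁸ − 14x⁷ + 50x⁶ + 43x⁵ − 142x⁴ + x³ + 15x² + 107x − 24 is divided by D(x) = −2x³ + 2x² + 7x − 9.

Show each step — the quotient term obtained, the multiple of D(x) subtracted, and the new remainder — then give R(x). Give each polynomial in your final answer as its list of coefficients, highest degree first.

R = [5, 3]

Step 1: lead(−4x⁸ − 14x⁷ + 50x⁶ + 43x⁵ − 142x⁴ + x³ + 15x² + 107x − 24) ÷ lead(D) = −4x⁸ ÷ −2x³ = 2x⁵. Subtract (2x⁵)·D = −4x⁸ + 4x⁷ + 14x⁶ − 18x⁵. Remainder: −18x⁷ + 36x⁶ + 61x⁵ − 142x⁴ + x³ + 15x² + 107x − 24.
Step 2: lead(−18x⁷ + 36x⁶ + 61x⁵ − 142x⁴ + x³ + 15x² + 107x − 24) ÷ lead(D) = −18x⁷ ÷ −2x³ = 9x⁴. Subtract (9x⁴)·D = −18x⁷ + 18x⁶ + 63x⁵ − 81x⁴. Remainder: 18x⁶ − 2x⁵ − 61x⁴ + x³ + 15x² + 107x − 24.
Step 3: lead(18x⁶ − 2x⁵ − 61x⁴ + x³ + 15x² + 107x − 24) ÷ lead(D) = 18x⁶ ÷ −2x³ = −9x³. Subtract (−9x³)·D = 18x⁶ − 18x⁵ − 63x⁴ + 81x³. Remainder: 16x⁵ + 2x⁴ − 80x³ + 15x² + 107x − 24.
Step 4: lead(16x⁵ + 2x⁴ − 80x³ + 15x² + 107x − 24) ÷ lead(D) = 16x⁵ ÷ −2x³ = −8x². Subtract (−8x²)·D = 16x⁵ − 16x⁴ − 56x³ + 72x². Remainder: 18x⁴ − 24x³ − 57x² + 107x − 24.
Step 5: lead(18x⁴ − 24x³ − 57x² + 107x − 24) ÷ lead(D) = 18x⁴ ÷ −2x³ = −9x. Subtract (−9x)·D = 18x⁴ − 18x³ − 63x² + 81x. Remainder: −6x³ + 6x² + 26x − 24.
Step 6: lead(−6x³ + 6x² + 26x − 24) ÷ lead(D) = −6x³ ÷ −2x³ = 3. Subtract (3)·D = −6x³ + 6x² + 21x − 27. Remainder: 5x + 3.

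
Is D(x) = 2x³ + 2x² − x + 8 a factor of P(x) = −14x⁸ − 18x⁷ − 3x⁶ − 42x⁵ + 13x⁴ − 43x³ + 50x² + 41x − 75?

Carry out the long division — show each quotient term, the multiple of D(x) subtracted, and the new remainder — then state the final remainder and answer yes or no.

R(x) = −3, so D(x) is not a factor of P(x). no

Step 1: lead(−14x⁸ − 18x⁷ − 3x⁶ − 42x⁵ + 13x⁴ − 43x³ + 50x² + 41x − 75) ÷ lead(D) = −14x⁸ ÷ 2x³ = −7x⁵. Subtract (−7x⁵)·D = −14x⁸ − 14x⁷ + 7x⁶ − 56x⁵. Remainder: −4x⁷ − 10x⁶ + 14x⁵ + 13x⁴ − 43x³ + 50x² + 41x − 75.
Step 2: lead(−4x⁷ − 10x⁶ + 14x⁵ + 13x⁴ − 43x³ + 50x² + 41x − 75) ÷ lead(D) = −4x⁷ ÷ 2x³ = −2x⁴. Subtract (−2x⁴)·D = −4x⁷ − 4x⁶ + 2x⁵ − 16x⁴. Remainder: −6x⁶ + 12x⁵ + 29x⁴ − 43x³ + 50x² + 41x − 75.
Step 3: lead(−6x⁶ + 12x⁵ + 29x⁴ − 43x³ + 50x² + 41x − 75) ÷ lead(D) = −6x⁶ ÷ 2x³ = −3x³. Subtract (−3x³)·D = −6x⁶ − 6x⁵ + 3x⁴ − 24x³. Remainder: 18x⁵ + 26x⁴ − 19x³ + 50x² + 41x − 75.
Step 4: lead(18x⁵ + 26x⁴ − 19x³ + 50x² + 41x − 75) ÷ lead(D) = 18x⁵ ÷ 2x³ = 9x². Subtract (9x²)·D = 18x⁵ + 18x⁴ − 9x³ + 72x². Remainder: 8x⁴ − 10x³ − 22x² + 41x − 75.
Step 5: lead(8x⁴ − 10x³ − 22x² + 41x − 75) ÷ lead(D) = 8x⁴ ÷ 2x³ = 4x. Subtract (4x)·D = 8x⁴ + 8x³ − 4x² + 32x. Remainder: −18x³ − 18x² + 9x − 75.
Step 6: lead(−18x³ − 18x² + 9x − 75) ÷ lead(D) = −18x³ ÷ 2x³ = −9. Subtract (−9)·D = −18x³ − 18x² + 9x − 72. Remainder: −3.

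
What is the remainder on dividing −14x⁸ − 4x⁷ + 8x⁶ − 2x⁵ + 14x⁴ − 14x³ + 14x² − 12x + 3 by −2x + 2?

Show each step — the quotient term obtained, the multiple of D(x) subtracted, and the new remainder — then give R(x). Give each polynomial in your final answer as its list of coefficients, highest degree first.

R = [-7]

Step 1: lead(−14x⁸ − 4x⁷ + 8x⁶ − 2x⁵ + 14x⁴ − 14x³ + 14x² − 12x + 3) ÷ lead(D) = −14x⁸ ÷ −2x = 7x⁷. Subtract (7x⁷)·D = −14x⁸ + 14x⁷. Remainder: −18x⁷ + 8x⁶ − 2x⁵ + 14x⁴ − 14x³ + 14x² − 12x + 3.
Step 2: lead(−18x⁷ + 8x⁶ − 2x⁵ + 14x⁴ − 14x³ + 14x² − 12x + 3) ÷ lead(D) = −18x⁷ ÷ −2x = 9x⁶. Subtract (9x⁶)·D = −18x⁷ + 18x⁶. Remainder: −10x⁶ − 2x⁵ + 14x⁴ − 14x³ + 14x² − 12x + 3.
Step 3: lead(−10x⁶ − 2x⁵ + 14x⁴ − 14x³ + 14x² − 12x + 3) ÷ lead(D) = −10x⁶ ÷ −2x = 5x⁵. Subtract (5x⁵)·D = −10x⁶ + 10x⁵. Remainder: −12x⁵ + 14x⁴ − 14x³ + 14x² − 12x + 3.
Step 4: lead(−12x⁵ + 14x⁴ − 14x³ + 14x² − 12x + 3) ÷ lead(D) = −12x⁵ ÷ −2x = 6x⁴. Subtract (6x⁴)·D = −12x⁵ + 12x⁴. Remainder: 2x⁴ − 14x³ + 14x² − 12x + 3.
Step 5: lead(2x⁴ − 14x³ + 14x² − 12x + 3) ÷ lead(D) = 2x⁴ ÷ −2x = −x³. Subtract (−x³)·D = 2x⁴ − 2x³. Remainder: −12x³ + 14x² − 12x + 3.
Step 6: lead(−12x³ + 14x² − 12x + 3) ÷ lead(D) = −12x³ ÷ −2x = 6x². Subtract (6x²)·D = −12x³ + 12x². Remainder: 2x² − 12x + 3.
Step 7: lead(2x² − 12x + 3) ÷ lead(D) = 2x² ÷ −2x = −x. Subtract (−x)·D = 2x² − 2x. Remainder: −10x + 3.
Step 8: lead(−10x + 3) ÷ lead(D) = −10x ÷ −2x = 5. Subtract (5)·D = −10x + 10. Remainder: −7.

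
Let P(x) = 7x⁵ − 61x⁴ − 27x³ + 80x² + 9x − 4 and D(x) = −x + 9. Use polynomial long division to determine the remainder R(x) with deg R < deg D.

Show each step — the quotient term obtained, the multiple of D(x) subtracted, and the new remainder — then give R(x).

Step 1: lead(7x⁵ − 61x⁴ − 27x³ + 80x² + 9x − 4) ÷ lead(D) = 7x⁵ ÷ −x = −7x⁴. Subtract (−7x⁴)·D = 7x⁵ − 63x⁴. Remainder: 2x⁴ − 27x³ + 80x² + 9x − 4.
Step 2: lead(2x⁴ − 27x³ + 80x² + 9x − 4) ÷ lead(D) = 2x⁴ ÷ −x = −2x³. Subtract (−2x³)·D = 2x⁴ − 18x³. Remainder: −9x³ + 80x² + 9x − 4.
Step 3: lead(−9x³ + 80x² + 9x − 4) ÷ lead(D) = −9x³ ÷ −x = 9x². Subtract (9x²)·D = −9x³ + 81x². Remainder: −x² + 9x − 4.
Step 4: lead(−x² + 9x − 4) ÷ lead(D) = −x² ÷ −x = x. Subtract (x)·D = −x² + 9x. Remainder: −4.

R(x) = −4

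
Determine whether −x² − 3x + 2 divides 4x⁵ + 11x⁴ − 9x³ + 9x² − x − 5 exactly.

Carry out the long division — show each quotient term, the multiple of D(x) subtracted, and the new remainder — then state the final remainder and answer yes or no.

R(x) = −3, so D(x) is not a factor of P(x). no

Step 1: lead(4x⁵ + 11x⁴ − 9x³ + 9x² − x − 5) ÷ lead(D) = 4x⁵ ÷ −x² = −4x³. Subtract (−4x³)·D = 4x⁵ + 12x⁴ − 8x³. Remainder: −x⁴ − x³ + 9x² − x − 5.
Step 2: lead(−x⁴ − x³ + 9x² − x − 5) ÷ lead(D) = −x⁴ ÷ −x² = x². Subtract (x²)·D = −x⁴ − 3x³ + 2x². Remainder: 2x³ + 7x² − x − 5.
Step 3: lead(2x³ + 7x² − x − 5) ÷ lead(D) = 2x³ ÷ −x² = −2x. Subtract (−2x)·D = 2x³ + 6x² − 4x. Remainder: x² + 3x − 5.
Step 4: lead(x² + 3x − 5) ÷ lead(D) = x² ÷ −x² = −1. Subtract (−1)·D = x² + 3x − 2. Remainder: −3.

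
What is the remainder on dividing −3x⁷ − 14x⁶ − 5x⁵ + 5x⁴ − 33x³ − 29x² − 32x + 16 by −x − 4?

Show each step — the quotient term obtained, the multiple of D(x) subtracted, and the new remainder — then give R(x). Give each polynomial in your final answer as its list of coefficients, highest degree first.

R = [0]

Step 1: lead(−3x⁷ − 14x⁶ − 5x⁵ + 5x⁴ − 33x³ − 29x² − 32x + 16) ÷ lead(D) = −3x⁷ ÷ −x = 3x⁶. Subtract (3x⁶)·D = −3x⁷ − 12x⁶. Remainder: −2x⁶ − 5x⁵ + 5x⁴ − 33x³ − 29x² − 32x + 16.
Step 2: lead(−2x⁶ − 5x⁵ + 5x⁴ − 33x³ − 29x² − 32x + 16) ÷ lead(D) = −2x⁶ ÷ −x = 2x⁵. Subtract (2x⁵)·D = −2x⁶ − 8x⁵. Remainder: 3x⁵ + 5x⁴ − 33x³ − 29x² − 32x + 16.
Step 3: lead(3x⁵ + 5x⁴ − 33x³ − 29x² − 32x + 16) ÷ lead(D) = 3x⁵ ÷ −x = −3x⁴. Subtract (−3x⁴)·D = 3x⁵ + 12x⁴. Remainder: −7x⁴ − 33x³ − 29x² − 32x + 16.
Step 4: lead(−7x⁴ − 33x³ − 29x² − 32x + 16) ÷ lead(D) = −7x⁴ ÷ −x = 7x³. Subtract (7x³)·D = −7x⁴ − 28x³. Remainder: −5x³ − 29x² − 32x + 16.
Step 5: lead(−5x³ − 29x² − 32x + 16) ÷ lead(D) = −5x³ ÷ −x = 5x². Subtract (5x²)·D = −5x³ − 20x². Remainder: −9x² − 32x + 16.
Step 6: lead(−9x² − 32x + 16) ÷ lead(D) = −9x² ÷ −x = 9x. Subtract (9x)·D = −9x² − 36x. Remainder: 4x + 16.
Step 7: lead(4x + 16) ÷ lead(D) = 4x ÷ −x = −4. Subtract (−4)·D = 4x + 16. Remainder: 0.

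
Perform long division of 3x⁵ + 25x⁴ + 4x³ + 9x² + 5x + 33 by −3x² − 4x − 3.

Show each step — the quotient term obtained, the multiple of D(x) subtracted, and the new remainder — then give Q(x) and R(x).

Step 1: lead(3x⁵ + 25x⁴ + 4x³ + 9x² + 5x + 33) ÷ lead(D) = 3x⁵ ÷ −3x² = −x³. Subtract (−x³)·D = 3x⁵ + 4x⁴ + 3x³. Remainder: 21x⁴ + x³ + 9x² + 5x + 33.
Step 2: lead(21x⁴ + x³ + 9x² + 5x + 33) ÷ lead(D) = 21x⁴ ÷ −3x² = −7x². Subtract (−7x²)·D = 21x⁴ + 28x³ + 21x². Remainder: −27x³ − 12x² + 5x + 33.
Step 3: lead(−27x³ − 12x² + 5x + 33) ÷ lead(D) = −27x³ ÷ −3x² = 9x. Subtract (9x)·D = −27x³ − 36x² − 27x. Remainder: 24x² + 32x + 33.
Step 4: lead(24x² + 32x + 33) ÷ lead(D) = 24x² ÷ −3x² = −8. Subtract (−8)·D = 24x² + 32x + 24. Remainder: 9.

Q(x) = −x³ − 7x² + 9x − 8; R(x) = 9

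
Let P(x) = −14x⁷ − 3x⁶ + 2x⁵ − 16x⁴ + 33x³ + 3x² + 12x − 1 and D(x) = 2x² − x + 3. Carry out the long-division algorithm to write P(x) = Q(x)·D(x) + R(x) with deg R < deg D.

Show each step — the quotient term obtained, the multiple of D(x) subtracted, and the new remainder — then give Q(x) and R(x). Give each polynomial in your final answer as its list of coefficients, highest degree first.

Step 1: lead(−14x⁷ − 3x⁶ + 2x⁵ − 16x⁴ + 33x³ + 3x² + 12x − 1) ÷ lead(D) = −14x⁷ ÷ 2x² = −7x⁵. Subtract (−7x⁵)·D = −14x⁷ + 7x⁶ − 21x⁵. Remainder: −10x⁶ + 23x⁵ − 16x⁴ + 33x³ + 3x² + 12x − 1.
Step 2: lead(−10x⁶ + 23x⁵ − 16x⁴ + 33x³ + 3x² + 12x − 1) ÷ lead(D) = −10x⁶ ÷ 2x² = −5x⁴. Subtract (−5x⁴)·D = −10x⁶ + 5x⁵ − 15x⁴. Remainder: 18x⁵ − x⁴ + 33x³ + 3x² + 12x − 1.
Step 3: lead(18x⁵ − x⁴ + 33x³ + 3x² + 12x − 1) ÷ lead(D) = 18x⁵ ÷ 2x² = 9x³. Subtract (9x³)·D = 18x⁵ − 9x⁴ + 27x³. Remainder: 8x⁴ + 6x³ + 3x² + 12x − 1.
Step 4: lead(8x⁴ + 6x³ + 3x² + 12x − 1) ÷ lead(D) = 8x⁴ ÷ 2x² = 4x². Subtract (4x²)·D = 8x⁴ − 4x³ + 12x². Remainder: 10x³ − 9x² + 12x − 1.
Step 5: lead(10x³ − 9x² + 12x − 1) ÷ lead(D) = 10x³ ÷ 2x² = 5x. Subtract (5x)·D = 10x³ − 5x² + 15x. Remainder: −4x² − 3x − 1.
Step 6: lead(−4x² − 3x − 1) ÷ lead(D) = −4x² ÷ 2x² = −2. Subtract (−2)·D = −4x² + 2x − 6. Remainder: −5x + 5.

Q = [-7, -5, 9, 4, 5, -2]; R = [-5, 5]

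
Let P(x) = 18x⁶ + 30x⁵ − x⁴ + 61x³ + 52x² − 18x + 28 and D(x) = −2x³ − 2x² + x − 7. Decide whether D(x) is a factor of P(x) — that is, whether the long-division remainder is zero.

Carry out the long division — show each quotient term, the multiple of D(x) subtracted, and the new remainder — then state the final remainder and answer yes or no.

R(x) = 0, so D(x) is a factor of P(x). yes

Step 1: lead(18x⁶ + 30x⁵ − x⁴ + 61x³ + 52x² − 18x + 28) ÷ lead(D) = 18x⁶ ÷ −2x³ = −9x³. Subtract (−9x³)·D = 18x⁶ + 18x⁵ − 9x⁴ + 63x³. Remainder: 12x⁵ + 8x⁴ − 2x³ + 52x² − 18x + 28.
Step 2: lead(12x⁵ + 8x⁴ − 2x³ + 52x² − 18x + 28) ÷ lead(D) = 12x⁵ ÷ −2x³ = −6x². Subtract (−6x²)·D = 12x⁵ + 12x⁴ − 6x³ + 42x². Remainder: −4x⁴ + 4x³ + 10x² − 18x + 28.
Step 3: lead(−4x⁴ + 4x³ + 10x² − 18x + 28) ÷ lead(D) = −4x⁴ ÷ −2x³ = 2x. Subtract (2x)·D = −4x⁴ − 4x³ + 2x² − 14x. Remainder: 8x³ + 8x² − 4x + 28.
Step 4: lead(8x³ + 8x² − 4x + 28) ÷ lead(D) = 8x³ ÷ −2x³ = −4. Subtract (−4)·D = 8x³ + 8x² − 4x + 28. Remainder: 0.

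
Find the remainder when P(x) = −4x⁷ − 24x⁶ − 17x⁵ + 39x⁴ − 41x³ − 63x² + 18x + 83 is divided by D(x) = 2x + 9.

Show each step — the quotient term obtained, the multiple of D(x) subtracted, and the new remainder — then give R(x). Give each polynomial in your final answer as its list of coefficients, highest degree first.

R = [2]

Step 1: lead(−4x⁷ − 24x⁶ − 17x⁵ + 39x⁴ − 41x³ − 63x² + 18x + 83) ÷ lead(D) = −4x⁷ ÷ 2x = −2x⁶. Subtract (−2x⁶)·D = −4x⁷ − 18x⁶. Remainder: −6x⁶ − 17x⁵ + 39x⁴ − 41x³ − 63x² + 18x + 83.
Step 2: lead(−6x⁶ − 17x⁵ + 39x⁴ − 41x³ − 63x² + 18x + 83) ÷ lead(D) = −6x⁶ ÷ 2x = −3x⁵. Subtract (−3x⁵)·D = −6x⁶ − 27x⁵. Remainder: 10x⁵ + 39x⁴ − 41x³ − 63x² + 18x + 83.
Step 3: lead(10x⁵ + 39x⁴ − 41x³ − 63x² + 18x + 83) ÷ lead(D) = 10x⁵ ÷ 2x = 5x⁴. Subtract (5x⁴)·D = 10x⁵ + 45x⁴. Remainder: −6x⁴ − 41x³ − 63x² + 18x + 83.
Step 4: lead(−6x⁴ − 41x³ − 63x² + 18x + 83) ÷ lead(D) = −6x⁴ ÷ 2x = −3x³. Subtract (−3x³)·D = −6x⁴ − 27x³. Remainder: −14x³ − 63x² + 18x + 83.
Step 5: lead(−14x³ − 63x² + 18x + 83) ÷ lead(D) = −14x³ ÷ 2x = −7x². Subtract (−7x²)·D = −14x³ − 63x². Remainder: 18x + 83.
Step 6: lead(18x + 83) ÷ lead(D) = 18x ÷ 2x = 9. Subtract (9)·D = 18x + 81. Remainder: 2.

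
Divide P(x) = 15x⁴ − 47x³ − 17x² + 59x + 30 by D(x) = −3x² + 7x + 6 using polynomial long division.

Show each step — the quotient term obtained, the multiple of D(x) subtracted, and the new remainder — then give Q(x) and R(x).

Q(x) = −5x² + 4x + 5; R(x) = 0

Step 1: lead(15x⁴ − 47x³ − 17x² + 59x + 30) ÷ lead(D) = 15x⁴ ÷ −3x² = −5x². Subtract (−5x²)·D = 15x⁴ − 35x³ − 30x². Remainder: −12x³ + 13x² + 59x + 30.
Step 2: lead(−12x³ + 13x² + 59x + 30) ÷ lead(D) = −12x³ ÷ −3x² = 4x. Subtract (4x)·D = −12x³ + 28x² + 24x. Remainder: −15x² + 35x + 30.
Step 3: lead(−15x² + 35x + 30) ÷ lead(D) = −15x² ÷ −3x² = 5. Subtract (5)·D = −15x² + 35x + 30. Remainder: 0.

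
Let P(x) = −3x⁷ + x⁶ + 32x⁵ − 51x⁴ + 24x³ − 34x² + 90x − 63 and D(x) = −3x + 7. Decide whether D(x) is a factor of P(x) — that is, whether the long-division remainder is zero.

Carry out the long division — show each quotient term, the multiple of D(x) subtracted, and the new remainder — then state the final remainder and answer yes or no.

Step 1: lead(−3x⁷ + x⁶ + 32x⁵ − 51x⁴ + 24x³ − 34x² + 90x − 63) ÷ lead(D) = −3x⁷ ÷ −3x = x⁶. Subtract (x⁶)·D = −3x⁷ + 7x⁶. Remainder: −6x⁶ + 32x⁵ − 51x⁴ + 24x³ − 34x² + 90x − 63.
Step 2: lead(−6x⁶ + 32x⁵ − 51x⁴ + 24x³ − 34x² + 90x − 63) ÷ lead(D) = −6x⁶ ÷ −3x = 2x⁵. Subtract (2x⁵)·D = −6x⁶ + 14x⁵. Remainder: 18x⁵ − 51x⁴ + 24x³ − 34x² + 90x − 63.
Step 3: lead(18x⁵ − 51x⁴ + 24x³ − 34x² + 90x − 63) ÷ lead(D) = 18x⁵ ÷ −3x = −6x⁴. Subtract (−6x⁴)·D = 18x⁵ − 42x⁴. Remainder: −9x⁴ + 24x³ − 34x² + 90x − 63.
Step 4: lead(−9x⁴ + 24x³ − 34x² + 90x − 63) ÷ lead(D) = −9x⁴ ÷ −3x = 3x³. Subtract (3x³)·D = −9x⁴ + 21x³. Remainder: 3x³ − 34x² + 90x − 63.
Step 5: lead(3x³ − 34x² + 90x − 63) ÷ lead(D) = 3x³ ÷ −3x = −x². Subtract (−x²)·D = 3x³ − 7x². Remainder: −27x² + 90x − 63.
Step 6: lead(−27x² + 90x − 63) ÷ lead(D) = −27x² ÷ −3x = 9x. Subtract (9x)·D = −27x² + 63x. Remainder: 27x − 63.
Step 7: lead(27x − 63) ÷ lead(D) = 27x ÷ −3x = −9. Subtract (−9)·D = 27x − 63. Remainder: 0.

R(x) = 0, so D(x) is a factor of P(x). yes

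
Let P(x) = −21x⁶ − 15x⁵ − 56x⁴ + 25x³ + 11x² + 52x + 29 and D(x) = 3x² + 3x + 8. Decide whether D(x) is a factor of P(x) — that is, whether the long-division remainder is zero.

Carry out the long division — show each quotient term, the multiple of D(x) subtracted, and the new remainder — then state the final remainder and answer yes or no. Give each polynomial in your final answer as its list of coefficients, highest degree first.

R = [-3], so D(x) is not a factor of P(x). no

Step 1: lead(−21x⁶ − 15x⁵ − 56x⁴ + 25x³ + 11x² + 52x + 29) ÷ lead(D) = −21x⁶ ÷ 3x² = −7x⁴. Subtract (−7x⁴)·D = −21x⁶ − 21x⁵ − 56x⁴. Remainder: 6x⁵ + 25x³ + 11x² + 52x + 29.
Step 2: lead(6x⁵ + 25x³ + 11x² + 52x + 29) ÷ lead(D) = 6x⁵ ÷ 3x² = 2x³. Subtract (2x³)·D = 6x⁵ + 6x⁴ + 16x³. Remainder: −6x⁴ + 9x³ + 11x² + 52x + 29.
Step 3: lead(−6x⁴ + 9x³ + 11x² + 52x + 29) ÷ lead(D) = −6x⁴ ÷ 3x² = −2x². Subtract (−2x²)·D = −6x⁴ − 6x³ − 16x². Remainder: 15x³ + 27x² + 52x + 29.
Step 4: lead(15x³ + 27x² + 52x + 29) ÷ lead(D) = 15x³ ÷ 3x² = 5x. Subtract (5x)·D = 15x³ + 15x² + 40x. Remainder: 12x² + 12x + 29.
Step 5: lead(12x² + 12x + 29) ÷ lead(D) = 12x² ÷ 3x² = 4. Subtract (4)·D = 12x² + 12x + 32. Remainder: −3.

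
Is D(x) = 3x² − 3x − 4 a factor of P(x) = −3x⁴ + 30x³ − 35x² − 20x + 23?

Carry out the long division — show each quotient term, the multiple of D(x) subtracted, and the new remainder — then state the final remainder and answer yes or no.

R(x) = 4x + 7, so D(x) is not a factor of P(x). no

Step 1: lead(−3x⁴ + 30x³ − 35x² − 20x + 23) ÷ lead(D) = −3x⁴ ÷ 3x² = −x². Subtract (−x²)·D = −3x⁴ + 3x³ + 4x². Remainder: 27x³ − 39x² − 20x + 23.
Step 2: lead(27x³ − 39x² − 20x + 23) ÷ lead(D) = 27x³ ÷ 3x² = 9x. Subtract (9x)·D = 27x³ − 27x² − 36x. Remainder: −12x² + 16x + 23.
Step 3: lead(−12x² + 16x + 23) ÷ lead(D) = −12x² ÷ 3x² = −4. Subtract (−4)·D = −12x² + 12x + 16. Remainder: 4x + 7.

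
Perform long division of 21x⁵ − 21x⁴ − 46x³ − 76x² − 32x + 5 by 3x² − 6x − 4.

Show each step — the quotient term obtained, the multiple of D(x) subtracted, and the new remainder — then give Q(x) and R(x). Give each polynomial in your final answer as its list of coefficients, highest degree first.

Q = [7, 7, 8, 0]; R = [5]

Step 1: lead(21x⁵ − 21x⁴ − 46x³ − 76x² − 32x + 5) ÷ lead(D) = 21x⁵ ÷ 3x² = 7x³. Subtract (7x³)·D = 21x⁵ − 42x⁴ − 28x³. Remainder: 21x⁴ − 18x³ − 76x² − 32x + 5.
Step 2: lead(21x⁴ − 18x³ − 76x² − 32x + 5) ÷ lead(D) = 21x⁴ ÷ 3x² = 7x². Subtract (7x²)·D = 21x⁴ − 42x³ − 28x². Remainder: 24x³ − 48x² − 32x + 5.
Step 3: lead(24x³ − 48x² − 32x + 5) ÷ lead(D) = 24x³ ÷ 3x² = 8x. Subtract (8x)·D = 24x³ − 48x² − 32x. Remainder: 5.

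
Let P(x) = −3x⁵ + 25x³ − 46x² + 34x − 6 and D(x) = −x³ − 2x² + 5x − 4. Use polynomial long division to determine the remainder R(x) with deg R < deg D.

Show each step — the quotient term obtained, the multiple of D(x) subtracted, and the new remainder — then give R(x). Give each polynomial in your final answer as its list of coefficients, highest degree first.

Step 1: lead(−3x⁵ + 25x³ − 46x² + 34x − 6) ÷ lead(D) = −3x⁵ ÷ −x³ = 3x². Subtract (3x²)·D = −3x⁵ − 6x⁴ + 15x³ − 12x². Remainder: 6x⁴ + 10x³ − 34x² + 34x − 6.
Step 2: lead(6x⁴ + 10x³ − 34x² + 34x − 6) ÷ lead(D) = 6x⁴ ÷ −x³ = −6x. Subtract (−6x)·D = 6x⁴ + 12x³ − 30x² + 24x. Remainder: −2x³ − 4x² + 10x − 6.
Step 3: lead(−2x³ − 4x² + 10x − 6) ÷ lead(D) = −2x³ ÷ −x³ = 2. Subtract (2)·D = −2x³ − 4x² + 10x − 8. Remainder: 2.

R = [2]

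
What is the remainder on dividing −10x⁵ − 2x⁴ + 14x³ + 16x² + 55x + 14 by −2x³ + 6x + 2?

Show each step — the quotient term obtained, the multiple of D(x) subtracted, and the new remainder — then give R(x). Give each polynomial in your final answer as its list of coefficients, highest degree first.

R = [5, -2]

Step 1: lead(−10x⁵ − 2x⁴ + 14x³ + 16x² + 55x + 14) ÷ lead(D) = −10x⁵ ÷ −2x³ = 5x². Subtract (5x²)·D = −10x⁵ + 30x³ + 10x². Remainder: −2x⁴ − 16x³ + 6x² + 55x + 14.
Step 2: lead(−2x⁴ − 16x³ + 6x² + 55x + 14) ÷ lead(D) = −2x⁴ ÷ −2x³ = x. Subtract (x)·D = −2x⁴ + 6x² + 2x. Remainder: −16x³ + 53x + 14.
Step 3: lead(−16x³ + 53x + 14) ÷ lead(D) = −16x³ ÷ −2x³ = 8. Subtract (8)·D = −16x³ + 48x + 16. Remainder: 5x − 2.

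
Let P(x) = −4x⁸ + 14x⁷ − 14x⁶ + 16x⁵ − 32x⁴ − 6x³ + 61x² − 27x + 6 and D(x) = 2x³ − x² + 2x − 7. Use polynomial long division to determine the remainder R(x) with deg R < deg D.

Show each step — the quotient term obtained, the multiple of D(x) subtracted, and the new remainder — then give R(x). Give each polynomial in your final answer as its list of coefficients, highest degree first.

R = [9, 5, -8]

Step 1: lead(−4x⁸ + 14x⁷ − 14x⁶ + 16x⁵ − 32x⁴ − 6x³ + 61x² − 27x + 6) ÷ lead(D) = −4x⁸ ÷ 2x³ = −2x⁵. Subtract (−2x⁵)·D = −4x⁸ + 2x⁷ − 4x⁶ + 14x⁵. Remainder: 12x⁷ − 10x⁶ + 2x⁵ − 32x⁴ − 6x³ + 61x² − 27x + 6.
Step 2: lead(12x⁷ − 10x⁶ + 2x⁵ − 32x⁴ − 6x³ + 61x² − 27x + 6) ÷ lead(D) = 12x⁷ ÷ 2x³ = 6x⁴. Subtract (6x⁴)·D = 12x⁷ − 6x⁶ + 12x⁵ − 42x⁴. Remainder: −4x⁶ − 10x⁵ + 10x⁴ − 6x³ + 61x² − 27x + 6.
Step 3: lead(−4x⁶ − 10x⁵ + 10x⁴ − 6x³ + 61x² − 27x + 6) ÷ lead(D) = −4x⁶ ÷ 2x³ = −2x³. Subtract (−2x³)·D = −4x⁶ + 2x⁵ − 4x⁴ + 14x³. Remainder: −12x⁵ + 14x⁴ − 20x³ + 61x² − 27x + 6.
Step 4: lead(−12x⁵ + 14x⁴ − 20x³ + 61x² − 27x + 6) ÷ lead(D) = −12x⁵ ÷ 2x³ = −6x². Subtract (−6x²)·D = −12x⁵ + 6x⁴ − 12x³ + 42x². Remainder: 8x⁴ − 8x³ + 19x² − 27x + 6.
Step 5: lead(8x⁴ − 8x³ + 19x² − 27x + 6) ÷ lead(D) = 8x⁴ ÷ 2x³ = 4x. Subtract (4x)·D = 8x⁴ − 4x³ + 8x² − 28x. Remainder: −4x³ + 11x² + x + 6.
Step 6: lead(−4x³ + 11x² + x + 6) ÷ lead(D) = −4x³ ÷ 2x³ = −2. Subtract (−2)·D = −4x³ + 2x² − 4x + 14. Remainder: 9x² + 5x − 8.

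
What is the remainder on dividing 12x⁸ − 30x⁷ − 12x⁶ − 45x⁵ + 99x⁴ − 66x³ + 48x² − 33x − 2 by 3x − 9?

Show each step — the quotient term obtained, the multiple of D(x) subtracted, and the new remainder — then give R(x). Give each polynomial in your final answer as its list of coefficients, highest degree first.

Step 1: lead(12x⁸ − 30x⁷ − 12x⁶ − 45x⁵ + 99x⁴ − 66x³ + 48x² − 33x − 2) ÷ lead(D) = 12x⁸ ÷ 3x = 4x⁷. Subtract (4x⁷)·D = 12x⁸ − 36x⁷. Remainder: 6x⁷ − 12x⁶ − 45x⁵ + 99x⁴ − 66x³ + 48x² − 33x − 2.
Step 2: lead(6x⁷ − 12x⁶ − 45x⁵ + 99x⁴ − 66x³ + 48x² − 33x − 2) ÷ lead(D) = 6x⁷ ÷ 3x = 2x⁶. Subtract (2x⁶)·D = 6x⁷ − 18x⁶. Remainder: 6x⁶ − 45x⁵ + 99x⁴ − 66x³ + 48x² − 33x − 2.
Step 3: lead(6x⁶ − 45x⁵ + 99x⁴ − 66x³ + 48x² − 33x − 2) ÷ lead(D) = 6x⁶ ÷ 3x = 2x⁵. Subtract (2x⁵)·D = 6x⁶ − 18x⁵. Remainder: −27x⁵ + 99x⁴ − 66x³ + 48x² − 33x − 2.
Step 4: lead(−27x⁵ + 99x⁴ − 66x³ + 48x² − 33x − 2) ÷ lead(D) = −27x⁵ ÷ 3x = −9x⁴. Subtract (−9x⁴)·D = −27x⁵ + 81x⁴. Remainder: 18x⁴ − 66x³ + 48x² − 33x − 2.
Step 5: lead(18x⁴ − 66x³ + 48x² − 33x − 2) ÷ lead(D) = 18x⁴ ÷ 3x = 6x³. Subtract (6x³)·D = 18x⁴ − 54x³. Remainder: −12x³ + 48x² − 33x − 2.
Step 6: lead(−12x³ + 48x² − 33x − 2) ÷ lead(D) = −12x³ ÷ 3x = −4x². Subtract (−4x²)·D = −12x³ + 36x². Remainder: 12x² − 33x − 2.
Step 7: lead(12x² − 33x − 2) ÷ lead(D) = 12x² ÷ 3x = 4x. Subtract (4x)·D = 12x² − 36x. Remainder: 3x − 2.
Step 8: lead(3x − 2) ÷ lead(D) = 3x ÷ 3x = 1. Subtract (1)·D = 3x − 9. Remainder: 7.

R = [7]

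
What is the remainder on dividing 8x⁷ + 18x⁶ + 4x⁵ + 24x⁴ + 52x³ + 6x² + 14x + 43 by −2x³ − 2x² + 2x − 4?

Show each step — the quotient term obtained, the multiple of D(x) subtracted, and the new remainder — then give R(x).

Step 1: lead(8x⁷ + 18x⁶ + 4x⁵ + 24x⁴ + 52x³ + 6x² + 14x + 43) ÷ lead(D) = 8x⁷ ÷ −2x³ = −4x⁴. Subtract (−4x⁴)·D = 8x⁷ + 8x⁶ − 8x⁵ + 16x⁴. Remainder: 10x⁶ + 12x⁵ + 8x⁴ + 52x³ + 6x² + 14x + 43.
Step 2: lead(10x⁶ + 12x⁵ + 8x⁴ + 52x³ + 6x² + 14x + 43) ÷ lead(D) = 10x⁶ ÷ −2x³ = −5x³. Subtract (−5x³)·D = 10x⁶ + 10x⁵ − 10x⁴ + 20x³. Remainder: 2x⁵ + 18x⁴ + 32x³ + 6x² + 14x + 43.
Step 3: lead(2x⁵ + 18x⁴ + 32x³ + 6x² + 14x + 43) ÷ lead(D) = 2x⁵ ÷ −2x³ = −x². Subtract (−x²)·D = 2x⁵ + 2x⁴ − 2x³ + 4x². Remainder: 16x⁴ + 34x³ + 2x² + 14x + 43.
Step 4: lead(16x⁴ + 34x³ + 2x² + 14x + 43) ÷ lead(D) = 16x⁴ ÷ −2x³ = −8x. Subtract (−8x)·D = 16x⁴ + 16x³ − 16x² + 32x. Remainder: 18x³ + 18x² − 18x + 43.
Step 5: lead(18x³ + 18x² − 18x + 43) ÷ lead(D) = 18x³ ÷ −2x³ = −9. Subtract (−9)·D = 18x³ + 18x² − 18x + 36. Remainder: 7.

R(x) = 7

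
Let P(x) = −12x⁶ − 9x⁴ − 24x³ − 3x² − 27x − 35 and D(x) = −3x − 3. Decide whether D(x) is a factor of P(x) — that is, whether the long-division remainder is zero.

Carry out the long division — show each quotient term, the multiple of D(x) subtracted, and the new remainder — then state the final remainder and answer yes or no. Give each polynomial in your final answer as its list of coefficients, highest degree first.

R = [-8], so D(x) is not a factor of P(x). no

Step 1: lead(−12x⁶ − 9x⁴ − 24x³ − 3x² − 27x − 35) ÷ lead(D) = −12x⁶ ÷ −3x = 4x⁵. Subtract (4x⁵)·D = −12x⁶ − 12x⁵. Remainder: 12x⁵ − 9x⁴ − 24x³ − 3x² − 27x − 35.
Step 2: lead(12x⁵ − 9x⁴ − 24x³ − 3x² − 27x − 35) ÷ lead(D) = 12x⁵ ÷ −3x = −4x⁴. Subtract (−4x⁴)·D = 12x⁵ + 12x⁴. Remainder: −21x⁴ − 24x³ − 3x² − 27x − 35.
Step 3: lead(−21x⁴ − 24x³ − 3x² − 27x − 35) ÷ lead(D) = −21x⁴ ÷ −3x = 7x³. Subtract (7x³)·D = −21x⁴ − 21x³. Remainder: −3x³ − 3x² − 27x − 35.
Step 4: lead(−3x³ − 3x² − 27x − 35) ÷ lead(D) = −3x³ ÷ −3x = x². Subtract (x²)·D = −3x³ − 3x². Remainder: −27x − 35.
Step 5: lead(−27x − 35) ÷ lead(D) = −27x ÷ −3x = 9. Subtract (9)·D = −27x − 27. Remainder: −8.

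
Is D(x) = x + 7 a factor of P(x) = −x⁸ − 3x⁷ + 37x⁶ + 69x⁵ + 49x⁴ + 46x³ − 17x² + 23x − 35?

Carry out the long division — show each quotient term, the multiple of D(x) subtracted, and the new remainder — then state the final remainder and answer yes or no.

R(x) = 0, so D(x) is a factor of P(x). yes

Step 1: lead(−x⁸ − 3x⁷ + 37x⁶ + 69x⁵ + 49x⁴ + 46x³ − 17x² + 23x − 35) ÷ lead(D) = −x⁸ ÷ x = −x⁷. Subtract (−x⁷)·D = −x⁸ − 7x⁷. Remainder: 4x⁷ + 37x⁶ + 69x⁵ + 49x⁴ + 46x³ − 17x² + 23x − 35.
Step 2: lead(4x⁷ + 37x⁶ + 69x⁵ + 49x⁴ + 46x³ − 17x² + 23x − 35) ÷ lead(D) = 4x⁷ ÷ x = 4x⁶. Subtract (4x⁶)·D = 4x⁷ + 28x⁶. Remainder: 9x⁶ + 69x⁵ + 49x⁴ + 46x³ − 17x² + 23x − 35.
Step 3: lead(9x⁶ + 69x⁵ + 49x⁴ + 46x³ − 17x² + 23x − 35) ÷ lead(D) = 9x⁶ ÷ x = 9x⁵. Subtract (9x⁵)·D = 9x⁶ + 63x⁵. Remainder: 6x⁵ + 49x⁴ + 46x³ − 17x² + 23x − 35.
Step 4: lead(6x⁵ + 49x⁴ + 46x³ − 17x² + 23x − 35) ÷ lead(D) = 6x⁵ ÷ x = 6x⁴. Subtract (6x⁴)·D = 6x⁵ + 42x⁴. Remainder: 7x⁴ + 46x³ − 17x² + 23x − 35.
Step 5: lead(7x⁴ + 46x³ − 17x² + 23x − 35) ÷ lead(D) = 7x⁴ ÷ x = 7x³. Subtract (7x³)·D = 7x⁴ + 49x³. Remainder: −3x³ − 17x² + 23x − 35.
Step 6: lead(−3x³ − 17x² + 23x − 35) ÷ lead(D) = −3x³ ÷ x = −3x². Subtract (−3x²)·D = −3x³ − 21x². Remainder: 4x² + 23x − 35.
Step 7: lead(4x² + 23x − 35) ÷ lead(D) = 4x² ÷ x = 4x. Subtract (4x)·D = 4x² + 28x. Remainder: −5x − 35.
Step 8: lead(−5x − 35) ÷ lead(D) = −5x ÷ x = −5. Subtract (−5)·D = −5x − 35. Remainder: 0.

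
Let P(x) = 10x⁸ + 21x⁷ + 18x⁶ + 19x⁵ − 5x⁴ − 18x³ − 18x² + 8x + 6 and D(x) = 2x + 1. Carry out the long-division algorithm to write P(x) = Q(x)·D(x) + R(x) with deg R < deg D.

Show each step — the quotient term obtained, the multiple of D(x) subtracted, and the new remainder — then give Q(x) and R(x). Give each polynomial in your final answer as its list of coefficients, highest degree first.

Step 1: lead(10x⁸ + 21x⁷ + 18x⁶ + 19x⁵ − 5x⁴ − 18x³ − 18x² + 8x + 6) ÷ lead(D) = 10x⁸ ÷ 2x = 5x⁷. Subtract (5x⁷)·D = 10x⁸ + 5x⁷. Remainder: 16x⁷ + 18x⁶ + 19x⁵ − 5x⁴ − 18x³ − 18x² + 8x + 6.
Step 2: lead(16x⁷ + 18x⁶ + 19x⁵ − 5x⁴ − 18x³ − 18x² + 8x + 6) ÷ lead(D) = 16x⁷ ÷ 2x = 8x⁶. Subtract (8x⁶)·D = 16x⁷ + 8x⁶. Remainder: 10x⁶ + 19x⁵ − 5x⁴ − 18x³ − 18x² + 8x + 6.
Step 3: lead(10x⁶ + 19x⁵ − 5x⁴ − 18x³ − 18x² + 8x + 6) ÷ lead(D) = 10x⁶ ÷ 2x = 5x⁵. Subtract (5x⁵)·D = 10x⁶ + 5x⁵. Remainder: 14x⁵ − 5x⁴ − 18x³ − 18x² + 8x + 6.
Step 4: lead(14x⁵ − 5x⁴ − 18x³ − 18x² + 8x + 6) ÷ lead(D) = 14x⁵ ÷ 2x = 7x⁴. Subtract (7x⁴)·D = 14x⁵ + 7x⁴. Remainder: −12x⁴ − 18x³ − 18x² + 8x + 6.
Step 5: lead(−12x⁴ − 18x³ − 18x² + 8x + 6) ÷ lead(D) = −12x⁴ ÷ 2x = −6x³. Subtract (−6x³)·D = −12x⁴ − 6x³. Remainder: −12x³ − 18x² + 8x + 6.
Step 6: lead(−12x³ − 18x² + 8x + 6) ÷ lead(D) = −12x³ ÷ 2x = −6x². Subtract (−6x²)·D = −12x³ − 6x². Remainder: −12x² + 8x + 6.
Step 7: lead(−12x² + 8x + 6) ÷ lead(D) = −12x² ÷ 2x = −6x. Subtract (−6x)·D = −12x² − 6x. Remainder: 14x + 6.
Step 8: lead(14x + 6) ÷ lead(D) = 14x ÷ 2x = 7. Subtract (7)·D = 14x + 7. Remainder: −1.

Q = [5, 8, 5, 7, -6, -6, -6, 7]; R = [-1]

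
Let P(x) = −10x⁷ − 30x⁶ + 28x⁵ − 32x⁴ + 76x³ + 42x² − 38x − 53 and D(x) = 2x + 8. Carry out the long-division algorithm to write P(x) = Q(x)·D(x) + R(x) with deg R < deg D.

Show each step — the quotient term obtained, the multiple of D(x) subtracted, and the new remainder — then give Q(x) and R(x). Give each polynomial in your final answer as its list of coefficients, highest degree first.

Q = [-5, 5, -6, 8, 6, -3, -7]; R = [3]

Step 1: lead(−10x⁷ − 30x⁶ + 28x⁵ − 32x⁴ + 76x³ + 42x² − 38x − 53) ÷ lead(D) = −10x⁷ ÷ 2x = −5x⁶. Subtract (−5x⁶)·D = −10x⁷ − 40x⁶. Remainder: 10x⁶ + 28x⁵ − 32x⁴ + 76x³ + 42x² − 38x − 53.
Step 2: lead(10x⁶ + 28x⁵ − 32x⁴ + 76x³ + 42x² − 38x − 53) ÷ lead(D) = 10x⁶ ÷ 2x = 5x⁵. Subtract (5x⁵)·D = 10x⁶ + 40x⁵. Remainder: −12x⁵ − 32x⁴ + 76x³ + 42x² − 38x − 53.
Step 3: lead(−12x⁵ − 32x⁴ + 76x³ + 42x² − 38x − 53) ÷ lead(D) = −12x⁵ ÷ 2x = −6x⁴. Subtract (−6x⁴)·D = −12x⁵ − 48x⁴. Remainder: 16x⁴ + 76x³ + 42x² − 38x − 53.
Step 4: lead(16x⁴ + 76x³ + 42x² − 38x − 53) ÷ lead(D) = 16x⁴ ÷ 2x = 8x³. Subtract (8x³)·D = 16x⁴ + 64x³. Remainder: 12x³ + 42x² − 38x − 53.
Step 5: lead(12x³ + 42x² − 38x − 53) ÷ lead(D) = 12x³ ÷ 2x = 6x². Subtract (6x²)·D = 12x³ + 48x². Remainder: −6x² − 38x − 53.
Step 6: lead(−6x² − 38x − 53) ÷ lead(D) = −6x² ÷ 2x = −3x. Subtract (−3x)·D = −6x² − 24x. Remainder: −14x − 53.
Step 7: lead(−14x − 53) ÷ lead(D) = −14x ÷ 2x = −7. Subtract (−7)·D = −14x − 56. Remainder: 3.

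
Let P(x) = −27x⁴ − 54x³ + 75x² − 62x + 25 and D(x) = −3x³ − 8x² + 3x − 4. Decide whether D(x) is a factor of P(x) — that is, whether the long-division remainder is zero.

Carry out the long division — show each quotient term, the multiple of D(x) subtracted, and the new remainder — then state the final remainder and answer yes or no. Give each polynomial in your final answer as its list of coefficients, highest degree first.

R = [-8, 1], so D(x) is not a factor of P(x). no

Step 1: lead(−27x⁴ − 54x³ + 75x² − 62x + 25) ÷ lead(D) = −27x⁴ ÷ −3x³ = 9x. Subtract (9x)·D = −27x⁴ − 72x³ + 27x² − 36x. Remainder: 18x³ + 48x² − 26x + 25.
Step 2: lead(18x³ + 48x² − 26x + 25) ÷ lead(D) = 18x³ ÷ −3x³ = −6. Subtract (−6)·D = 18x³ + 48x² − 18x + 24. Remainder: −8x + 1.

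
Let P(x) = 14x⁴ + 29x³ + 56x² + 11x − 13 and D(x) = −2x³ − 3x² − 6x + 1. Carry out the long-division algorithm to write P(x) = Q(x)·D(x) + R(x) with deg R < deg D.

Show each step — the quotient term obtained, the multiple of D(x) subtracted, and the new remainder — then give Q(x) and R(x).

Step 1: lead(14x⁴ + 29x³ + 56x² + 11x − 13) ÷ lead(D) = 14x⁴ ÷ −2x³ = −7x. Subtract (−7x)·D = 14x⁴ + 21x³ + 42x² − 7x. Remainder: 8x³ + 14x² + 18x − 13.
Step 2: lead(8x³ + 14x² + 18x − 13) ÷ lead(D) = 8x³ ÷ −2x³ = −4. Subtract (−4)·D = 8x³ + 12x² + 24x − 4. Remainder: 2x² − 6x − 9.

Q(x) = −7x − 4; R(x) = 2x² − 6x − 9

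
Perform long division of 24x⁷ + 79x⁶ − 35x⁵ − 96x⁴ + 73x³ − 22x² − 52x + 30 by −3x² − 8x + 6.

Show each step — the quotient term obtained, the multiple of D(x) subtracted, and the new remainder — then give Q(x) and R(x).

Step 1: lead(24x⁷ + 79x⁶ − 35x⁵ − 96x⁴ + 73x³ − 22x² − 52x + 30) ÷ lead(D) = 24x⁷ ÷ −3x² = −8x⁵. Subtract (−8x⁵)·D = 24x⁷ + 64x⁶ − 48x⁵. Remainder: 15x⁶ + 13x⁵ − 96x⁴ + 73x³ − 22x² − 52x + 30.
Step 2: lead(15x⁶ + 13x⁵ − 96x⁴ + 73x³ − 22x² − 52x + 30) ÷ lead(D) = 15x⁶ ÷ −3x² = −5x⁴. Subtract (−5x⁴)·D = 15x⁶ + 40x⁵ − 30x⁴. Remainder: −27x⁵ − 66x⁴ + 73x³ − 22x² − 52x + 30.
Step 3: lead(−27x⁵ − 66x⁴ + 73x³ − 22x² − 52x + 30) ÷ lead(D) = −27x⁵ ÷ −3x² = 9x³. Subtract (9x³)·D = −27x⁵ − 72x⁴ + 54x³. Remainder: 6x⁴ + 19x³ − 22x² − 52x + 30.
Step 4: lead(6x⁴ + 19x³ − 22x² − 52x + 30) ÷ lead(D) = 6x⁴ ÷ −3x² = −2x². Subtract (−2x²)·D = 6x⁴ + 16x³ − 12x². Remainder: 3x³ − 10x² − 52x + 30.
Step 5: lead(3x³ − 10x² − 52x + 30) ÷ lead(D) = 3x³ ÷ −3x² = −x. Subtract (−x)·D = 3x³ + 8x² − 6x. Remainder: −18x² − 46x + 30.
Step 6: lead(−18x² − 46x + 30) ÷ lead(D) = −18x² ÷ −3x² = 6. Subtract (6)·D = −18x² − 48x + 36. Remainder: 2x − 6.

Q(x) = −8x⁵ − 5x⁴ + 9x³ − 2x² − x + 6; R(x) = 2x − 6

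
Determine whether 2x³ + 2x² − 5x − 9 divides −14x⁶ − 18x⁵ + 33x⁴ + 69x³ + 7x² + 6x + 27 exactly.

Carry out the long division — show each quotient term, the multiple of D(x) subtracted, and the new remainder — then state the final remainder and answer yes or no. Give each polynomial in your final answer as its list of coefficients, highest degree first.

R = [0], so D(x) is a factor of P(x). yes

Step 1: lead(−14x⁶ − 18x⁵ + 33x⁴ + 69x³ + 7x² + 6x + 27) ÷ lead(D) = −14x⁶ ÷ 2x³ = −7x³. Subtract (−7x³)·D = −14x⁶ − 14x⁵ + 35x⁴ + 63x³. Remainder: −4x⁵ − 2x⁴ + 6x³ + 7x² + 6x + 27.
Step 2: lead(−4x⁵ − 2x⁴ + 6x³ + 7x² + 6x + 27) ÷ lead(D) = −4x⁵ ÷ 2x³ = −2x². Subtract (−2x²)·D = −4x⁵ − 4x⁴ + 10x³ + 18x². Remainder: 2x⁴ − 4x³ − 11x² + 6x + 27.
Step 3: lead(2x⁴ − 4x³ − 11x² + 6x + 27) ÷ lead(D) = 2x⁴ ÷ 2x³ = x. Subtract (x)·D = 2x⁴ + 2x³ − 5x² − 9x. Remainder: −6x³ − 6x² + 15x + 27.
Step 4: lead(−6x³ − 6x² + 15x + 27) ÷ lead(D) = −6x³ ÷ 2x³ = −3. Subtract (−3)·D = −6x³ − 6x² + 15x + 27. Remainder: 0.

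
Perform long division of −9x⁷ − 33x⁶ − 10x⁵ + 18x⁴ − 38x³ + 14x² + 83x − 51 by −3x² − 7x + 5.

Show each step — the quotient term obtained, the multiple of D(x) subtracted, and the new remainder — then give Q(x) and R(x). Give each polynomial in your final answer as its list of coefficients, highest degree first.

Step 1: lead(−9x⁷ − 33x⁶ − 10x⁵ + 18x⁴ − 38x³ + 14x² + 83x − 51) ÷ lead(D) = −9x⁷ ÷ −3x² = 3x⁵. Subtract (3x⁵)·D = −9x⁷ − 21x⁶ + 15x⁵. Remainder: −12x⁶ − 25x⁵ + 18x⁴ − 38x³ + 14x² + 83x − 51.
Step 2: lead(−12x⁶ − 25x⁵ + 18x⁴ − 38x³ + 14x² + 83x − 51) ÷ lead(D) = −12x⁶ ÷ −3x² = 4x⁴. Subtract (4x⁴)·D = −12x⁶ − 28x⁵ + 20x⁴. Remainder: 3x⁵ − 2x⁴ − 38x³ + 14x² + 83x − 51.
Step 3: lead(3x⁵ − 2x⁴ − 38x³ + 14x² + 83x − 51) ÷ lead(D) = 3x⁵ ÷ −3x² = −x³. Subtract (−x³)·D = 3x⁵ + 7x⁴ − 5x³. Remainder: −9x⁴ − 33x³ + 14x² + 83x − 51.
Step 4: lead(−9x⁴ − 33x³ + 14x² + 83x − 51) ÷ lead(D) = −9x⁴ ÷ −3x² = 3x². Subtract (3x²)·D = −9x⁴ − 21x³ + 15x². Remainder: −12x³ − x² + 83x − 51.
Step 5: lead(−12x³ − x² + 83x − 51) ÷ lead(D) = −12x³ ÷ −3x² = 4x. Subtract (4x)·D = −12x³ − 28x² + 20x. Remainder: 27x² + 63x − 51.
Step 6: lead(27x² + 63x − 51) ÷ lead(D) = 27x² ÷ −3x² = −9. Subtract (−9)·D = 27x² + 63x − 45. Remainder: −6.

Q = [3, 4, -1, 3, 4, -9]; R = [-6]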